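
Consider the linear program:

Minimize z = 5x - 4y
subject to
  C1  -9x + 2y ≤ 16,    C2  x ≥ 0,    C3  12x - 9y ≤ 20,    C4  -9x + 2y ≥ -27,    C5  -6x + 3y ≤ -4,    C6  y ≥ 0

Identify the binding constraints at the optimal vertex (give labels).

C4 and C5

Vertices and z = 5x - 4y:
  (203/57, 48/19) → z = 439/57
  (5/3, 0) → z = 25/3
  (73/15, 42/5) → z = -139/15
  (2/3, 0) → z = 10/3

The minimum is at (73/15, 42/5). Substituting into each constraint, equality holds for C4 and C5; the remaining constraints have slack.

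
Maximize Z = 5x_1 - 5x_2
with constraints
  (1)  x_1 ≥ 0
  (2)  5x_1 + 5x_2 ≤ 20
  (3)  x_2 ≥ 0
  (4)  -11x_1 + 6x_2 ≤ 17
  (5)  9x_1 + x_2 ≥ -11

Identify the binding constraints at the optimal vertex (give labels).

(2) and (3)

Feasible corners and Z = 5x_1 - 5x_2:
  (0, 0) → Z = 0
  (0, 17/6) → Z = -85/6
  (4, 0) → Z = 20
  (7/17, 61/17) → Z = -270/17

The maximum is at (4, 0). Substituting into each constraint, equality holds for (2) and (3); the remaining constraints have slack.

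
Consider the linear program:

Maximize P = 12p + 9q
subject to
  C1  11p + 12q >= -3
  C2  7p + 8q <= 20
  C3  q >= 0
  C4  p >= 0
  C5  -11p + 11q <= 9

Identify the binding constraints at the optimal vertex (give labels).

C2 and C3

Corner points and P = 12p + 9q:
  (20/7, 0) → P = 240/7
  (148/165, 283/165) → P = 131/5
  (0, 0) → P = 0
  (0, 9/11) → P = 81/11

The maximum is at (20/7, 0). Substituting into each constraint, equality holds for C2 and C3; the remaining constraints have slack.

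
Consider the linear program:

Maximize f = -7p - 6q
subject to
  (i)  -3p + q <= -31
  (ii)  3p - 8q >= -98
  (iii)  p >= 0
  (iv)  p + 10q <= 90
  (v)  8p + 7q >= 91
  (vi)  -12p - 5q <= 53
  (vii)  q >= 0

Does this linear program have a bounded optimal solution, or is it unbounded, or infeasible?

Corner points and f = -7p - 6q:
  (400/31, 239/31) → f = -4234/31
  (308/29, 25/29) → f = -2306/29
  (90, 0) → f = -630
  (91/8, 0) → f = -637/8
The feasible region has finitely many vertices and no improving ray; the maximum is -2306/29 at (308/29, 25/29).

bounded optimum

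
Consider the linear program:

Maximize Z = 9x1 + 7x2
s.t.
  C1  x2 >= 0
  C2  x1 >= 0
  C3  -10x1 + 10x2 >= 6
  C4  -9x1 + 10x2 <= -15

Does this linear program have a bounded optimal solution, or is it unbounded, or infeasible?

infeasible

The boundaries x2 = 0 and -9x1 + 10x2 = -15 meet at (5/3, 0), but that point violates -10x1 + 10x2 ≥ 6. Every candidate vertex is excluded by some other constraint, so the feasible region is empty.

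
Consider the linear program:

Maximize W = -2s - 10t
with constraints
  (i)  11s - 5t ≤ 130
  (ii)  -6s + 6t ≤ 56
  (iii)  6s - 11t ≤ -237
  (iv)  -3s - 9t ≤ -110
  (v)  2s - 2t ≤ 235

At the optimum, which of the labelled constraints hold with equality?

Extreme points and W = -2s - 10t:
  (265/9, 349/9) → W = -1340/3
  (2615/91, 3387/91) → W = -39100/91
  (403/15, 181/5) → W = -6236/15

The maximum is at (403/15, 181/5). Substituting into each constraint, equality holds for (ii) and (iii); the remaining constraints have slack.

(ii) and (iii)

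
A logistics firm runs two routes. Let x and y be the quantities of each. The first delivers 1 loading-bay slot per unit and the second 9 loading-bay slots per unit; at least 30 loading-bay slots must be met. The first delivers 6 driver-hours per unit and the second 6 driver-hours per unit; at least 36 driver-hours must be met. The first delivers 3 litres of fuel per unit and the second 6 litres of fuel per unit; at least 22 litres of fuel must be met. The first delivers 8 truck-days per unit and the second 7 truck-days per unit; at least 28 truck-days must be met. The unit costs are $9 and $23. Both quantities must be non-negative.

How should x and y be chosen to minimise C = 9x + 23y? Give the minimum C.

x = 3, y = 3, minimum C = 96

The feasible region is unbounded (it extends along (0, 1), (1, 0)), but C strictly increases along every unbounded feasible direction, so there is no improving ray and the minimum is attained at a vertex.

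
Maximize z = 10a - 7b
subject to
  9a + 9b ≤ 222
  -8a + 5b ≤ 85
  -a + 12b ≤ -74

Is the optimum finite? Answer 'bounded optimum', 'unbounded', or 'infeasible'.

From the feasible point (370/13, -148/39), moving in the direction (-5, -8) keeps every constraint satisfied while z increases without bound.

unbounded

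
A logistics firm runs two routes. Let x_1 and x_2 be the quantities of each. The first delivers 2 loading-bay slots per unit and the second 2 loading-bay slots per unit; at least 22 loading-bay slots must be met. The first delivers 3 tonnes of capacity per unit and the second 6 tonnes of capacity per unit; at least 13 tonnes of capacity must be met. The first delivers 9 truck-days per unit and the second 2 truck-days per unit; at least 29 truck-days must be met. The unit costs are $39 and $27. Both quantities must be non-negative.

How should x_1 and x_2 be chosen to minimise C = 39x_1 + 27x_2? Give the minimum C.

x_1 = 1, x_2 = 10, minimum C = 309

Vertices and C = 39x_1 + 27x_2:
  (0, 29/2) → C = 783/2
  (11, 0) → C = 429
  (1, 10) → C = 309
The feasible region is unbounded (it extends along (0, 1), (1, 0)), but C strictly increases along every unbounded feasible direction, so there is no improving ray and the minimum is attained at a vertex.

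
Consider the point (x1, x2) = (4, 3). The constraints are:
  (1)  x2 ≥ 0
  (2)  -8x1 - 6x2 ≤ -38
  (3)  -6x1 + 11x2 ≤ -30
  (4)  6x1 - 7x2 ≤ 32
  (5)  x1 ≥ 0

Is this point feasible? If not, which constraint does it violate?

not feasible — violates (3)

Constraint (3): -6x1 + 11x2 = 9, which is not ≤ -30. All other constraints are satisfied.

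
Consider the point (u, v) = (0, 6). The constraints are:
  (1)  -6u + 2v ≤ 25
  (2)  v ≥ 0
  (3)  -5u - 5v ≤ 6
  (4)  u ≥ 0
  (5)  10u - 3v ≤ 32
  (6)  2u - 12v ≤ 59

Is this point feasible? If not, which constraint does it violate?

(1): 12 ≤ 25 ✓
(2): 6 ≥ 0 ✓
(3): -30 ≤ 6 ✓
(4): 0 ≥ 0 ✓
(5): -18 ≤ 32 ✓
(6): -72 ≤ 59 ✓

feasible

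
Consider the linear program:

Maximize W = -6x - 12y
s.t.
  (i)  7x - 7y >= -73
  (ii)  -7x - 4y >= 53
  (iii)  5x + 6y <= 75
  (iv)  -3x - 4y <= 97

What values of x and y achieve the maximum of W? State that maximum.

x = 11, y = -65/2, maximum W = 324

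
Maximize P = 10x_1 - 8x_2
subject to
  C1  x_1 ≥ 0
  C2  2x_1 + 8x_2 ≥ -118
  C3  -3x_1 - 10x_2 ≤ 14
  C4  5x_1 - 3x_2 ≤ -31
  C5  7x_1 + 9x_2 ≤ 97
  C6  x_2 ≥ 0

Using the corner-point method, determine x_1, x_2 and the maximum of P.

x_1 = 0, x_2 = 31/3, maximum P = -248/3

Feasible corners and P = 10x_1 - 8x_2:
  (0, 31/3) → P = -248/3
  (0, 97/9) → P = -776/9
  (2/11, 117/11) → P = -916/11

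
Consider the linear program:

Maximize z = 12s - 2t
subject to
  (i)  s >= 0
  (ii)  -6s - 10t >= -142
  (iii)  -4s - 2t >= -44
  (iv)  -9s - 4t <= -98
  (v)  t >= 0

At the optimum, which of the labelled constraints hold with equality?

Vertices and z = 12s - 2t:
  (10, 2) → z = 116
  (11, 0) → z = 132
  (98/9, 0) → z = 392/3

The maximum is at (11, 0). Substituting into each constraint, equality holds for (iii) and (v); the remaining constraints have slack.

(iii) and (v)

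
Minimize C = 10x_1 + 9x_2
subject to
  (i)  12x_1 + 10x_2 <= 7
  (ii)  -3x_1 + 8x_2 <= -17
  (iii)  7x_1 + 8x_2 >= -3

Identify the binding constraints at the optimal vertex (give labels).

(ii) and (iii)

Feasible corners and C = 10x_1 + 9x_2:
  (113/63, -61/42) → C = 613/126
  (43/13, -85/26) → C = 95/26
  (7/5, -8/5) → C = -2/5

The minimum is at (7/5, -8/5). Substituting into each constraint, equality holds for (ii) and (iii); the remaining constraints have slack.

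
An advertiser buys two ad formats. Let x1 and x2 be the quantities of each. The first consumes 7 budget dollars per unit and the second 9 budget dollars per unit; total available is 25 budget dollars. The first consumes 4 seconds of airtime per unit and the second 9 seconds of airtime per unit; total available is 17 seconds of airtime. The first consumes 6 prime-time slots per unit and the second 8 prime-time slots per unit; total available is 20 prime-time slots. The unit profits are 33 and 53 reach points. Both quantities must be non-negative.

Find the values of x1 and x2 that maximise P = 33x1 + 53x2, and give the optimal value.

Vertices and P = 33x1 + 53x2:
  (0, 0) → P = 0
  (0, 17/9) → P = 901/9
  (10/3, 0) → P = 110
  (2, 1) → P = 119

x1 = 2, x2 = 1, maximum P = 119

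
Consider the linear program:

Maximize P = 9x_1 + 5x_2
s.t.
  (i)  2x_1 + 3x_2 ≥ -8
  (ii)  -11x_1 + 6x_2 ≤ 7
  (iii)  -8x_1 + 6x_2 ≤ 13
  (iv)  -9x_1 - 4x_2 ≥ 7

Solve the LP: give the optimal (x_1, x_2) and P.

x_1 = -5/7, x_2 = -1/7, maximum P = -50/7

Feasible corners and P = 9x_1 + 5x_2:
  (-23/15, -74/45) → P = -991/45
  (11/19, -58/19) → P = -191/19
  (-5/7, -1/7) → P = -50/7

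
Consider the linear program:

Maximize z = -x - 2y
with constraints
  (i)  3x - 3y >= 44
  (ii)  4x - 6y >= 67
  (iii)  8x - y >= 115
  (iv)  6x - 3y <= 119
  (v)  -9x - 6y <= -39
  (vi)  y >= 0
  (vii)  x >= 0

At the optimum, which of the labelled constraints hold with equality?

Vertices and z = -x - 2y:
  (171/8, 37/12) → z = -661/24
  (67/4, 0) → z = -67/4
  (119/6, 0) → z = -119/6

The maximum is at (67/4, 0). Substituting into each constraint, equality holds for (ii) and (vi); the remaining constraints have slack.

(ii) and (vi)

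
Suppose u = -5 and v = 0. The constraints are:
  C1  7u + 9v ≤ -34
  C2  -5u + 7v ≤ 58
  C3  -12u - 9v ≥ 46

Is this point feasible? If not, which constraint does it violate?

feasible

C1: -35 ≤ -34 ✓
C2: 25 ≤ 58 ✓
C3: 60 ≥ 46 ✓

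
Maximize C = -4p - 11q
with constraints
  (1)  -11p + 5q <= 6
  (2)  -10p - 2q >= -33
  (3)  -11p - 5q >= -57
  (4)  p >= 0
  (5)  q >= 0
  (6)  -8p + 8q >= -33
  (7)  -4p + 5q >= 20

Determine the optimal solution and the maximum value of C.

Extreme points and C = -4p - 11q:
  (17/8, 47/8) → C = -585/8
  (2, 28/5) → C = -348/5
  (125/58, 166/29) → C = -2076/29

The binding constraints are -11p + 5q = 6 and -4p + 5q = 20.
Solving simultaneously gives p = 2, q = 28/5.

p = 2, q = 28/5, maximum C = -348/5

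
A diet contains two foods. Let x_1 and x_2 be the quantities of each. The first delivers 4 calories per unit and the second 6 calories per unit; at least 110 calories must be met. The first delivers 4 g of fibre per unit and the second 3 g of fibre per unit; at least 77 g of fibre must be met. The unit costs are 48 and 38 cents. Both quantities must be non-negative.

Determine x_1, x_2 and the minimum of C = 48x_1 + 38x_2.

x_1 = 11, x_2 = 11, minimum C = 946

Vertices and C = 48x_1 + 38x_2:
  (0, 77/3) → C = 2926/3
  (55/2, 0) → C = 1320
  (11, 11) → C = 946
The feasible region is unbounded (it extends along (0, 1), (1, 0)), but C strictly increases along every unbounded feasible direction, so there is no improving ray and the minimum is attained at a vertex.

At the optimal vertex, 4x_1 + 6x_2 = 110 and 4x_1 + 3x_2 = 77.
Solving simultaneously gives x_1 = 11, x_2 = 11.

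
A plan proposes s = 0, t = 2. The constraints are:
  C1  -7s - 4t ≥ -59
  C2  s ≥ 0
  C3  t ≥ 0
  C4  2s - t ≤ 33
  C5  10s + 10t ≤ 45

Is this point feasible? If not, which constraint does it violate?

C1: -8 ≥ -59 ✓
C2: 0 ≥ 0 ✓
C3: 2 ≥ 0 ✓
C4: -2 ≤ 33 ✓
C5: 20 ≤ 45 ✓

feasible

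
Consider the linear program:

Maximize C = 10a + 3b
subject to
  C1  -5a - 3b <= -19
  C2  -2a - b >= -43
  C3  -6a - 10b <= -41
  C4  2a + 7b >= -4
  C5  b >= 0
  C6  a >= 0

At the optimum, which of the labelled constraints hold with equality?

C2 and C5

Feasible corners and C = 10a + 3b:
  (67/32, 91/32) → C = 943/32
  (0, 19/3) → C = 19
  (43/2, 0) → C = 215
  (0, 43) → C = 129
  (41/6, 0) → C = 205/3

The maximum is at (43/2, 0). Substituting into each constraint, equality holds for C2 and C5; the remaining constraints have slack.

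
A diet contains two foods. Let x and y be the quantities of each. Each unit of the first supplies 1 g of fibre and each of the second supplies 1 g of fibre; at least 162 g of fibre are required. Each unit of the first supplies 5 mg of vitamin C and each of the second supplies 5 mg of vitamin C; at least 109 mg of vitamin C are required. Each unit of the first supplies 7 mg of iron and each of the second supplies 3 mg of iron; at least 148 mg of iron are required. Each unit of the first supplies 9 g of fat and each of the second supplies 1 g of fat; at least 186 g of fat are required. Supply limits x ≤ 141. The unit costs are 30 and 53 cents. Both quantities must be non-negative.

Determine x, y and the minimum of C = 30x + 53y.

x = 141, y = 21, minimum C = 5343

Feasible corners and C = 30x + 53y:
  (0, 186) → C = 9858
  (3, 159) → C = 8517
  (141, 21) → C = 5343
The feasible region is unbounded (it extends along (0, 1)), but C strictly increases along every unbounded feasible direction, so there is no improving ray and the minimum is attained at a vertex.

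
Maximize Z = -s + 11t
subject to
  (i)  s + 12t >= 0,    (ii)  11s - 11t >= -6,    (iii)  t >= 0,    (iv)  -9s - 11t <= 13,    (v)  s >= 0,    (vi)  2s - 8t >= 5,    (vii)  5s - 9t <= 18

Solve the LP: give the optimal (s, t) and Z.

s = 9/2, t = 1/2, maximum Z = 1

Vertices and Z = -s + 11t:
  (5/2, 0) → Z = -5/2
  (18/5, 0) → Z = -18/5
  (9/2, 1/2) → Z = 1

The binding constraints are 2s - 8t = 5 and 5s - 9t = 18.
Solving simultaneously gives s = 9/2, t = 1/2.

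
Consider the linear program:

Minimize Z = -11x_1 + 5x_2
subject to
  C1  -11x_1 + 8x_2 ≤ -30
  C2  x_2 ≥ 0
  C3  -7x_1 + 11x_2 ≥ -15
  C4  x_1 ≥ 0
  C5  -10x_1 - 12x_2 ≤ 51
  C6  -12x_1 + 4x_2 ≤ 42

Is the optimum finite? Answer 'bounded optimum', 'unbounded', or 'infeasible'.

From the feasible point (42/13, 9/13), moving in the direction (11, 7) keeps every constraint satisfied while Z decreases without bound.

unbounded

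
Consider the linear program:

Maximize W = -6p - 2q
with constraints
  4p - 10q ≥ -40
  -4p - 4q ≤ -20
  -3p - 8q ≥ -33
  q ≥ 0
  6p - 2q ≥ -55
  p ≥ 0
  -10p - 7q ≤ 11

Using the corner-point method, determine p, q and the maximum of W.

p = 7/5, q = 18/5, maximum W = -78/5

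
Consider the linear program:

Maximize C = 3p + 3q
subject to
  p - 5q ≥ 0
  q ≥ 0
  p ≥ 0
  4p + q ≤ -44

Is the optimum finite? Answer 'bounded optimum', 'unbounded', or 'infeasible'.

infeasible

The boundaries p - 5q = 0 and q = 0 meet at (0, 0), but that point violates 4p + q ≤ -44. Every candidate vertex is excluded by some other constraint, so the feasible region is empty.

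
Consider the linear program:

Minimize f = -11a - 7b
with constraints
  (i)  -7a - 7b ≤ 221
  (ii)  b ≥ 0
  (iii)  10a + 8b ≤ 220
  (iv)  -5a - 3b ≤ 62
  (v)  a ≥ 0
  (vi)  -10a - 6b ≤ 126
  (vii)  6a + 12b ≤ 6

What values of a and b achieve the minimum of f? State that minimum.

a = 1, b = 0, minimum f = -11

Extreme points and f = -11a - 7b:
  (0, 0) → f = 0
  (1, 0) → f = -11
  (0, 1/2) → f = -7/2

At the optimal vertex, b = 0 and 6a + 12b = 6.
Solving simultaneously gives a = 1, b = 0.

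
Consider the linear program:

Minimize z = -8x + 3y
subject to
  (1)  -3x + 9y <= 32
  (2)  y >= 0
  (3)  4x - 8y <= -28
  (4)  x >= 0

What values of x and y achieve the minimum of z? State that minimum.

x = 1/3, y = 11/3, minimum z = 25/3

Extreme points and z = -8x + 3y:
  (1/3, 11/3) → z = 25/3
  (0, 32/9) → z = 32/3
  (0, 7/2) → z = 21/2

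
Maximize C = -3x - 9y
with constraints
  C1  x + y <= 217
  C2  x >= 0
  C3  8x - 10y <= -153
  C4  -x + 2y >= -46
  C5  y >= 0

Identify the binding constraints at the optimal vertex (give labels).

Corner points and C = -3x - 9y:
  (0, 217) → C = -1953
  (2017/18, 1889/18) → C = -3842/3
  (0, 153/10) → C = -1377/10

The maximum is at (0, 153/10). Substituting into each constraint, equality holds for C2 and C3; the remaining constraints have slack.

C2 and C3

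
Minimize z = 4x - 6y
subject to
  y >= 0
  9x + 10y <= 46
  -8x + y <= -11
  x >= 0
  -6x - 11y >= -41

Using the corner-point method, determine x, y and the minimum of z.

Extreme points and z = 4x - 6y:
  (46/9, 0) → z = 184/9
  (11/8, 0) → z = 11/2
  (32/13, 31/13) → z = -58/13
  (81/47, 131/47) → z = -462/47

The binding constraints are -8x + y = -11 and -6x - 11y = -41.
Solving simultaneously gives x = 81/47, y = 131/47.

x = 81/47, y = 131/47, minimum z = -462/47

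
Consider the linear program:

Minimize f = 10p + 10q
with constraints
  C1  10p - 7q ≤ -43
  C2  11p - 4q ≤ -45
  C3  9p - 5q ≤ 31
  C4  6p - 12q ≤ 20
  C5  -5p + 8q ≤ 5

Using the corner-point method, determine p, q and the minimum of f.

Extreme points and f = 10p + 10q:
  (-328/39, -229/39) → f = -5570/39
  (-103/15, -11/3) → f = -316/3
  (-55/3, -65/6) → f = -875/3

The binding constraints are 6p - 12q = 20 and -5p + 8q = 5.
Solving simultaneously gives p = -55/3, q = -65/6.

p = -55/3, q = -65/6, minimum f = -875/3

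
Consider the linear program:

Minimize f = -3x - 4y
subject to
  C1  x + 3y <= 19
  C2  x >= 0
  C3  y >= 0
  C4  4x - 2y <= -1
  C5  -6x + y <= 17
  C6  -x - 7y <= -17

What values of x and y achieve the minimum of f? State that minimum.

x = 5/2, y = 11/2, minimum f = -59/2

Vertices and f = -3x - 4y:
  (0, 19/3) → f = -76/3
  (5/2, 11/2) → f = -59/2
  (0, 17/7) → f = -68/7
  (9/10, 23/10) → f = -119/10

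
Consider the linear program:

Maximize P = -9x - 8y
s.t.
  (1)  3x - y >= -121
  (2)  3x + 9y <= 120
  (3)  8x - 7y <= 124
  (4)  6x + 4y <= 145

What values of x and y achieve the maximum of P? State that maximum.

x = -971/13, y = -1340/13, maximum P = 19459/13

Vertices and P = -9x - 8y:
  (-323/10, 241/10) → P = 979/10
  (-971/13, -1340/13) → P = 19459/13
  (275/14, 95/14) → P = -3235/14
  (1511/74, 208/37) → P = -16927/74

The optimum lies where 3x - y = -121 and 8x - 7y = 124.
Solving simultaneously gives x = -971/13, y = -1340/13.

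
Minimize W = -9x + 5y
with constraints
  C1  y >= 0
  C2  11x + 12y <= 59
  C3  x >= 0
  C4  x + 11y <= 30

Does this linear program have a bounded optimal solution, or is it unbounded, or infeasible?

bounded optimum

Vertices and W = -9x + 5y:
  (59/11, 0) → W = -531/11
  (0, 0) → W = 0
  (289/109, 271/109) → W = -1246/109
  (0, 30/11) → W = 150/11
The feasible region has finitely many vertices and no improving ray; the minimum is -531/11 at (59/11, 0).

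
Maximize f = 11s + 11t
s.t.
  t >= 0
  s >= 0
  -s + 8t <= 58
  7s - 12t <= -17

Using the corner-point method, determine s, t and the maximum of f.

Feasible corners and f = 11s + 11t:
  (0, 29/4) → f = 319/4
  (0, 17/12) → f = 187/12
  (140/11, 389/44) → f = 949/4

s = 140/11, t = 389/44, maximum f = 949/4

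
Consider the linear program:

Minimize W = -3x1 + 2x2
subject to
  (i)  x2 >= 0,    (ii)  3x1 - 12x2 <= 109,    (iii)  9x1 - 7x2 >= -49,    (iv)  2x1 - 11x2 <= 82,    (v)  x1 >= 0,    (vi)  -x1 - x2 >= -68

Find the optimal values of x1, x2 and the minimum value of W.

At the optimal vertex, 3x1 - 12x2 = 109 and -x1 - x2 = -68.
Solving simultaneously gives x1 = 185/3, x2 = 19/3.

x1 = 185/3, x2 = 19/3, minimum W = -517/3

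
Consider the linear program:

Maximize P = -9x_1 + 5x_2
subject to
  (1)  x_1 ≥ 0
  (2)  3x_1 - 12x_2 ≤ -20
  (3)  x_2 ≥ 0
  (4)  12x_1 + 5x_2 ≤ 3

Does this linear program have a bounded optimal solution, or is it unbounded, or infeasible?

The boundaries x_1 = 0 and 3x_1 - 12x_2 = -20 meet at (0, 5/3), but that point violates 12x_1 + 5x_2 ≤ 3. Every candidate vertex is excluded by some other constraint, so the feasible region is empty.

infeasible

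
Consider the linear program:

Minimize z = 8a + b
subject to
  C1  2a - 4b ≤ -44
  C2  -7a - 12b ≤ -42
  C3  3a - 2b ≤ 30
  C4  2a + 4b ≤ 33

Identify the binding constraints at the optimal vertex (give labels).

Extreme points and z = 8a + b:
  (-90/13, 98/13) → z = -622/13
  (-11/4, 77/8) → z = -99/8
  (-57, 147/4) → z = -1677/4

The minimum is at (-57, 147/4). Substituting into each constraint, equality holds for C2 and C4; the remaining constraints have slack.

C2 and C4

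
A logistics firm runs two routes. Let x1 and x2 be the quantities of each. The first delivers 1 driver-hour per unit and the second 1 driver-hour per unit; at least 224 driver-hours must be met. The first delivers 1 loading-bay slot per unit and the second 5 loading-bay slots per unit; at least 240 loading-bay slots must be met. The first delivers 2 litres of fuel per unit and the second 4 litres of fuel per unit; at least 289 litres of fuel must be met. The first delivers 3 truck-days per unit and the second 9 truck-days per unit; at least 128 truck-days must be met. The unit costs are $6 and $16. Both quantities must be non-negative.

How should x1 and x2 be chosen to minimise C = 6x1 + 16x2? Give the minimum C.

Feasible corners and C = 6x1 + 16x2:
  (0, 224) → C = 3584
  (240, 0) → C = 1440
  (220, 4) → C = 1384
The feasible region is unbounded (it extends along (0, 1), (1, 0)), but C strictly increases along every unbounded feasible direction, so there is no improving ray and the minimum is attained at a vertex.

The binding constraints are x1 + x2 = 224 and x1 + 5x2 = 240.
Solving simultaneously gives x1 = 220, x2 = 4.

x1 = 220, x2 = 4, minimum C = 1384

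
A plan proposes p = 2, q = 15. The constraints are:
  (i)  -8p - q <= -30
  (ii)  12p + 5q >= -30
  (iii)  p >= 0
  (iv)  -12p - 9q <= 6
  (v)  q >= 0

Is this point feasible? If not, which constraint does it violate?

feasible

(i): -31 ≤ -30 ✓
(ii): 99 ≥ -30 ✓
(iii): 2 ≥ 0 ✓
(iv): -159 ≤ 6 ✓
(v): 15 ≥ 0 ✓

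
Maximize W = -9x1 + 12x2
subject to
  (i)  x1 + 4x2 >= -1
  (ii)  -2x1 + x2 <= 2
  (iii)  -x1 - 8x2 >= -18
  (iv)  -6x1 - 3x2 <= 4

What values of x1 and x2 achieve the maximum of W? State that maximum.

x1 = 2/17, x2 = 38/17, maximum W = 438/17

Extreme points and W = -9x1 + 12x2:
  (-13/21, -2/21) → W = 31/7
  (2/17, 38/17) → W = 438/17
  (-5/6, 1/3) → W = 23/2
The feasible region is unbounded (it extends along (8, -1), (4, -1)), but W strictly decreases along every unbounded feasible direction, so there is no improving ray and the maximum is attained at a vertex.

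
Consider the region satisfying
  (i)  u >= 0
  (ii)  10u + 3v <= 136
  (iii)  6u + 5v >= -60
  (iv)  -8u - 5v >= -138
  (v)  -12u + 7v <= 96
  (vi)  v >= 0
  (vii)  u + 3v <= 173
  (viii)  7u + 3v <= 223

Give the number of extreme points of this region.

5

Pairwise boundary intersections that survive every other constraint:
  (0, 96/7)
  (0, 0)
  (133/13, 146/13)
  (68/5, 0)
  (243/58, 606/29)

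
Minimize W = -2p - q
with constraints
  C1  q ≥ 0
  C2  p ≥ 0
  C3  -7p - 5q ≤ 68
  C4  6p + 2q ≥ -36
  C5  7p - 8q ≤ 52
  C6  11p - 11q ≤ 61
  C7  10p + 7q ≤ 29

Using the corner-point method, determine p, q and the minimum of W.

Corner points and W = -2p - q:
  (0, 0) → W = 0
  (29/10, 0) → W = -29/5
  (0, 29/7) → W = -29/7

The optimum lies where q = 0 and 10p + 7q = 29.
Solving simultaneously gives p = 29/10, q = 0.

p = 29/10, q = 0, minimum W = -29/5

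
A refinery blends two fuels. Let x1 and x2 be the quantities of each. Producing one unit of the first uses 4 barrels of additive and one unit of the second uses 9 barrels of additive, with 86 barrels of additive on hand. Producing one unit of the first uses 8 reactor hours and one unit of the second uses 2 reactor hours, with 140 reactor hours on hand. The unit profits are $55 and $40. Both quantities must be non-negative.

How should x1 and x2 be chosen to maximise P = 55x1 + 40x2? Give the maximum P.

Vertices and P = 55x1 + 40x2:
  (0, 0) → P = 0
  (0, 86/9) → P = 3440/9
  (35/2, 0) → P = 1925/2
  (17, 2) → P = 1015

The optimum lies where 4x1 + 9x2 = 86 and 8x1 + 2x2 = 140.
Solving simultaneously gives x1 = 17, x2 = 2.

x1 = 17, x2 = 2, maximum P = 1015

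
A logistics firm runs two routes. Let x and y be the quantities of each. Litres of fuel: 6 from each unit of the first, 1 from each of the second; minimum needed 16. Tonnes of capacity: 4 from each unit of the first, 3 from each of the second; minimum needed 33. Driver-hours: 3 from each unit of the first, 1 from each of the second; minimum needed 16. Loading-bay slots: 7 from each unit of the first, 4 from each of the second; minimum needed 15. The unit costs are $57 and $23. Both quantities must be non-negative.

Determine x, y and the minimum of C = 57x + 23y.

x = 3, y = 7, minimum C = 332

The feasible region is unbounded (it extends along (0, 1), (1, 0)), but C strictly increases along every unbounded feasible direction, so there is no improving ray and the minimum is attained at a vertex.

The binding constraints are 4x + 3y = 33 and 3x + y = 16.
Solving simultaneously gives x = 3, y = 7.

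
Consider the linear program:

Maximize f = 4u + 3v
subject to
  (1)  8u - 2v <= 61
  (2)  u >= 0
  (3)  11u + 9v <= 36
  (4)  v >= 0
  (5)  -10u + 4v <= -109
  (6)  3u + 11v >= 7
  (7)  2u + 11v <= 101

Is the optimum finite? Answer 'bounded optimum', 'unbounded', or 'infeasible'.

The boundaries u = 0 and 11u + 9v = 36 meet at (0, 4), but that point violates -10u + 4v ≤ -109. Every candidate vertex is excluded by some other constraint, so the feasible region is empty.

infeasible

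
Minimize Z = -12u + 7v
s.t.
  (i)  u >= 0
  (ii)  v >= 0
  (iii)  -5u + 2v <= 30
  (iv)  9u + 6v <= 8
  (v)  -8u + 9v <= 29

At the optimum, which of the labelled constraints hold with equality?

(ii) and (iv)

Corner points and Z = -12u + 7v:
  (0, 0) → Z = 0
  (0, 4/3) → Z = 28/3
  (8/9, 0) → Z = -32/3

The minimum is at (8/9, 0). Substituting into each constraint, equality holds for (ii) and (iv); the remaining constraints have slack.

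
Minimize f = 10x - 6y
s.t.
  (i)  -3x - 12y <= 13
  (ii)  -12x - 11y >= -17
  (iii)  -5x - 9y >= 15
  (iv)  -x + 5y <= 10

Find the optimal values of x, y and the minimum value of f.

x = -185/27, y = 17/27, minimum f = -1952/27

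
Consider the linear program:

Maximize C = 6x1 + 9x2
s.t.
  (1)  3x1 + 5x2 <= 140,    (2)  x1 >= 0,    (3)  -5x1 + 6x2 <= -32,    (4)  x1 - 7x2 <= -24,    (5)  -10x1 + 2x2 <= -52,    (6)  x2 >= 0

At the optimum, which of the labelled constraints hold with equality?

(1) and (4)

Feasible corners and C = 6x1 + 9x2:
  (1000/43, 604/43) → C = 11436/43
  (430/13, 106/13) → C = 3534/13
  (368/29, 152/29) → C = 3576/29

The maximum is at (430/13, 106/13). Substituting into each constraint, equality holds for (1) and (4); the remaining constraints have slack.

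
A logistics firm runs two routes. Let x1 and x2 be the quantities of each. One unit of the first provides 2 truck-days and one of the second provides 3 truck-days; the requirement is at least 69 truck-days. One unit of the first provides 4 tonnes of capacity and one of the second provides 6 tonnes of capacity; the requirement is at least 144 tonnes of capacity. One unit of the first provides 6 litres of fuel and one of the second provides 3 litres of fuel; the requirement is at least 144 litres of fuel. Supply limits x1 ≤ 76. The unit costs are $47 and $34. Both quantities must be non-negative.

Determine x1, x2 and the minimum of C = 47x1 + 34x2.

x1 = 18, x2 = 12, minimum C = 1254

Vertices and C = 47x1 + 34x2:
  (0, 48) → C = 1632
  (36, 0) → C = 1692
  (76, 0) → C = 3572
  (18, 12) → C = 1254
The feasible region is unbounded (it extends along (0, 1)), but C strictly increases along every unbounded feasible direction, so there is no improving ray and the minimum is attained at a vertex.

At the optimal vertex, 4x1 + 6x2 = 144 and 6x1 + 3x2 = 144.
Solving simultaneously gives x1 = 18, x2 = 12.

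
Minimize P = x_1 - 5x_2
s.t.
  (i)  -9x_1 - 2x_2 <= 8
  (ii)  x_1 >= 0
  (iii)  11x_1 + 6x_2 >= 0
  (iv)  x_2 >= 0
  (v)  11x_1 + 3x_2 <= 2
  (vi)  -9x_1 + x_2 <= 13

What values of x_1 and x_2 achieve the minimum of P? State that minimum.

At the optimal vertex, x_1 = 0 and 11x_1 + 3x_2 = 2.
Solving simultaneously gives x_1 = 0, x_2 = 2/3.

x_1 = 0, x_2 = 2/3, minimum P = -10/3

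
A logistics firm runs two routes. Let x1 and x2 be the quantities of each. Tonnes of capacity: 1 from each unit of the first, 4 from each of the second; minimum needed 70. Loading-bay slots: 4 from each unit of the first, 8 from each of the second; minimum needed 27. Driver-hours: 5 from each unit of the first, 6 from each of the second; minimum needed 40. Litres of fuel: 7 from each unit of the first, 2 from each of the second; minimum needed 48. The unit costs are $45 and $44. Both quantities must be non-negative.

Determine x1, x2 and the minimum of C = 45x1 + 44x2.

Extreme points and C = 45x1 + 44x2:
  (0, 24) → C = 1056
  (70, 0) → C = 3150
  (2, 17) → C = 838
The feasible region is unbounded (it extends along (0, 1), (1, 0)), but C strictly increases along every unbounded feasible direction, so there is no improving ray and the minimum is attained at a vertex.

x1 = 2, x2 = 17, minimum C = 838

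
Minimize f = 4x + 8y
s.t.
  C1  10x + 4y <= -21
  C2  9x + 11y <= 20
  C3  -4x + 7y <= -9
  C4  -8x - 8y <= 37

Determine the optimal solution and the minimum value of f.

x = -5/12, y = -101/24, minimum f = -106/3

Extreme points and f = 4x + 8y:
  (-111/86, -87/43) → f = -918/43
  (-5/12, -101/24) → f = -106/3
  (-17/8, -5/2) → f = -57/2

At the optimal vertex, 10x + 4y = -21 and -8x - 8y = 37.
Solving simultaneously gives x = -5/12, y = -101/24.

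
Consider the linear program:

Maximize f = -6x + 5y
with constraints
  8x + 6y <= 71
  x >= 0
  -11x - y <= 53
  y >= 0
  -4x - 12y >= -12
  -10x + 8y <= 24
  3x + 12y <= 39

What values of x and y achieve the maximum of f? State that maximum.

x = 0, y = 1, maximum f = 5

Corner points and f = -6x + 5y:
  (0, 0) → f = 0
  (0, 1) → f = 5
  (3, 0) → f = -18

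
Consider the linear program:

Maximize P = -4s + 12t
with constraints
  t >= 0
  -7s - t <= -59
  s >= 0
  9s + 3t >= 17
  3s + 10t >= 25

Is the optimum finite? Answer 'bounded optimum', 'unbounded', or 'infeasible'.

From the feasible point (59/7, 0), moving in the direction (0, 1) keeps every constraint satisfied while P increases without bound.

unbounded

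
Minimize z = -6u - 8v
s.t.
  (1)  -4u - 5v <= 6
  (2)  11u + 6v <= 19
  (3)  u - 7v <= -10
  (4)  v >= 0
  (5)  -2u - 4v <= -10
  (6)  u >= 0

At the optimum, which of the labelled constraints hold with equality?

Vertices and z = -6u - 8v:
  (1/2, 9/4) → z = -21
  (0, 19/6) → z = -76/3
  (0, 5/2) → z = -20

The minimum is at (0, 19/6). Substituting into each constraint, equality holds for (2) and (6); the remaining constraints have slack.

(2) and (6)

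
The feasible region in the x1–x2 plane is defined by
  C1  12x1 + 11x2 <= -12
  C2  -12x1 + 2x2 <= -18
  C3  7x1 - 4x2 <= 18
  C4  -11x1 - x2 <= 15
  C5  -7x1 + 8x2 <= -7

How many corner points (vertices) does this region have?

Pairwise boundary intersections that survive every other constraint:
  (29/26, -30/13)
  (6/5, -12/5)
  (18/17, -45/17)

3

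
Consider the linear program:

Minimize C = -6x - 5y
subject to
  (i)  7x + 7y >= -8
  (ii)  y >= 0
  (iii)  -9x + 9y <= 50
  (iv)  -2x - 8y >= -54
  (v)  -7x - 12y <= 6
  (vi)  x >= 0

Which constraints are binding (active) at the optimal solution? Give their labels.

Feasible corners and C = -6x - 5y:
  (27, 0) → C = -162
  (0, 0) → C = 0
  (43/45, 293/45) → C = -1723/45
  (0, 50/9) → C = -250/9

The minimum is at (27, 0). Substituting into each constraint, equality holds for (ii) and (iv); the remaining constraints have slack.

(ii) and (iv)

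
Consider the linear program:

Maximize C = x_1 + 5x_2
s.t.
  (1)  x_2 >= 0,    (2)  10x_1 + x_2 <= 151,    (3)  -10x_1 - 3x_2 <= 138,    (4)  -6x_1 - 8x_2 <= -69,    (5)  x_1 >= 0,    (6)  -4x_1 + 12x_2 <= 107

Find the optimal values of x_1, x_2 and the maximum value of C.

x_1 = 55/4, x_2 = 27/2, maximum C = 325/4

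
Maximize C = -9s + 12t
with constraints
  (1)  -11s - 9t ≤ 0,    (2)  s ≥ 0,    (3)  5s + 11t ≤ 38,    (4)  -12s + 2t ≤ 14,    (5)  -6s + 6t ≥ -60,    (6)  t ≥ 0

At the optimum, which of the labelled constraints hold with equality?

(2) and (3)

Vertices and C = -9s + 12t:
  (0, 0) → C = 0
  (0, 38/11) → C = 456/11
  (38/5, 0) → C = -342/5

The maximum is at (0, 38/11). Substituting into each constraint, equality holds for (2) and (3); the remaining constraints have slack.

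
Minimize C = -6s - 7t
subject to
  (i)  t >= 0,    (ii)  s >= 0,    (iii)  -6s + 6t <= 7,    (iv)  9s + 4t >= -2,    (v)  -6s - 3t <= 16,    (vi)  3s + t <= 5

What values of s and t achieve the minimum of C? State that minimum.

Corner points and C = -6s - 7t:
  (0, 0) → C = 0
  (5/3, 0) → C = -10
  (0, 7/6) → C = -49/6
  (23/24, 17/8) → C = -165/8

At the optimal vertex, -6s + 6t = 7 and 3s + t = 5.
Solving simultaneously gives s = 23/24, t = 17/8.

s = 23/24, t = 17/8, minimum C = -165/8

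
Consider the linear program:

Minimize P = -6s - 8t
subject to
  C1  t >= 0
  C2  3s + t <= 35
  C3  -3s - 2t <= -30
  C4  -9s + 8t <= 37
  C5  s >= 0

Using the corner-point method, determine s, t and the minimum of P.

s = 81/11, t = 142/11, minimum P = -1622/11

Extreme points and P = -6s - 8t:
  (35/3, 0) → P = -70
  (10, 0) → P = -60
  (81/11, 142/11) → P = -1622/11
  (83/21, 127/14) → P = -674/7

The binding constraints are 3s + t = 35 and -9s + 8t = 37.
Solving simultaneously gives s = 81/11, t = 142/11.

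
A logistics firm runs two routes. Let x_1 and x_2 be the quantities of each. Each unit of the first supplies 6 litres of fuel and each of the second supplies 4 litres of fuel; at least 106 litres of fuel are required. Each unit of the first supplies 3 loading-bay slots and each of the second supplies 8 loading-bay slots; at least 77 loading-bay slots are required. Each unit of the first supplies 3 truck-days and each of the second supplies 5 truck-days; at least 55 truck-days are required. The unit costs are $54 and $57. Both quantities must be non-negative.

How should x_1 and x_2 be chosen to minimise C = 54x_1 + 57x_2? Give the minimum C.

x_1 = 15, x_2 = 4, minimum C = 1038

Vertices and C = 54x_1 + 57x_2:
  (0, 53/2) → C = 3021/2
  (77/3, 0) → C = 1386
  (15, 4) → C = 1038
The feasible region is unbounded (it extends along (0, 1), (1, 0)), but C strictly increases along every unbounded feasible direction, so there is no improving ray and the minimum is attained at a vertex.

At the optimal vertex, 6x_1 + 4x_2 = 106 and 3x_1 + 8x_2 = 77.
Solving simultaneously gives x_1 = 15, x_2 = 4.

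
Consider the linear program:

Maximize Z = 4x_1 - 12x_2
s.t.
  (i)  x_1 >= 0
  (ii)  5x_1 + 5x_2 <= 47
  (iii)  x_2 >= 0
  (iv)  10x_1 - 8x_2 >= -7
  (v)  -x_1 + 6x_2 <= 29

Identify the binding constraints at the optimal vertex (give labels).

Extreme points and Z = 4x_1 - 12x_2:
  (0, 0) → Z = 0
  (0, 7/8) → Z = -21/2
  (47/5, 0) → Z = 188/5
  (137/35, 192/35) → Z = -1756/35
  (95/26, 283/52) → Z = -659/13

The maximum is at (47/5, 0). Substituting into each constraint, equality holds for (ii) and (iii); the remaining constraints have slack.

(ii) and (iii)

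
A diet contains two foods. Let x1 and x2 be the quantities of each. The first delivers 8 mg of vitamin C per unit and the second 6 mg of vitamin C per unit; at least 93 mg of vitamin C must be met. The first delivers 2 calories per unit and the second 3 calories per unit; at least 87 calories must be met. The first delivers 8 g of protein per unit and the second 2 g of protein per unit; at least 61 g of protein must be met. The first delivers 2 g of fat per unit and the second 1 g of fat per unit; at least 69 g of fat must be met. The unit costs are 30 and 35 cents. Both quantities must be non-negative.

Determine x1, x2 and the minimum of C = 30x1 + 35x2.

x1 = 30, x2 = 9, minimum C = 1215

Vertices and C = 30x1 + 35x2:
  (0, 69) → C = 2415
  (87/2, 0) → C = 1305
  (30, 9) → C = 1215
The feasible region is unbounded (it extends along (0, 1), (1, 0)), but C strictly increases along every unbounded feasible direction, so there is no improving ray and the minimum is attained at a vertex.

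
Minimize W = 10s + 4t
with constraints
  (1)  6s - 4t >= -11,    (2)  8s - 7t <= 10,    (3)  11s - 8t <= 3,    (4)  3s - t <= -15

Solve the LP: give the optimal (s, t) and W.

The binding constraints are 6s - 4t = -11 and 8s - 7t = 10.
Solving simultaneously gives s = -117/10, t = -74/5.

s = -117/10, t = -74/5, minimum W = -881/5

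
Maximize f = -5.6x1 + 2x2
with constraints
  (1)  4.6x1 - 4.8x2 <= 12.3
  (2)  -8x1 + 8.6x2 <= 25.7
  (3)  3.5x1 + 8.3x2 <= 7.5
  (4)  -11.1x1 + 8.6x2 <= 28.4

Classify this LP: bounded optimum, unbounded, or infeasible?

bounded optimum

Extreme points and f = -5.6x1 + 2x2:
  (13809/5498, -855/5498) → f = -197601/13745
  (-12105/686, -26717/1372) → f = 41071/686
  (-17122/12223, 18265/12223) → f = 662066/61115
The feasible region has finitely many vertices and no improving ray; the maximum is 41071/686 at (-12105/686, -26717/1372).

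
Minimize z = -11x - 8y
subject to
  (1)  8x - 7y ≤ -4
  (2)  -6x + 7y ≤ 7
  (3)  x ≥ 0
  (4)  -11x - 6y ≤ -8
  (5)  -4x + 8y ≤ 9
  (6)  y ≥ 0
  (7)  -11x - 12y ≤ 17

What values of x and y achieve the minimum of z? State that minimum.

Vertices and z = -11x - 8y:
  (32/125, 108/125) → z = -1216/125
  (31/36, 14/9) → z = -263/12
  (14/113, 125/113) → z = -1154/113
  (7/20, 13/10) → z = -57/4

The binding constraints are 8x - 7y = -4 and -4x + 8y = 9.
Solving simultaneously gives x = 31/36, y = 14/9.

x = 31/36, y = 14/9, minimum z = -263/12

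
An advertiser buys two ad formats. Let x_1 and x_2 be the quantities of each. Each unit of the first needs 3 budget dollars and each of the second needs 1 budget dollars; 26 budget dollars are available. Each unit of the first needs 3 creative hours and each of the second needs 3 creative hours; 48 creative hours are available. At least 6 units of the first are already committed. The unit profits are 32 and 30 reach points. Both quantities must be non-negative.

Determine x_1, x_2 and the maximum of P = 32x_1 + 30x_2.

Extreme points and P = 32x_1 + 30x_2:
  (26/3, 0) → P = 832/3
  (6, 0) → P = 192
  (6, 8) → P = 432

x_1 = 6, x_2 = 8, maximum P = 432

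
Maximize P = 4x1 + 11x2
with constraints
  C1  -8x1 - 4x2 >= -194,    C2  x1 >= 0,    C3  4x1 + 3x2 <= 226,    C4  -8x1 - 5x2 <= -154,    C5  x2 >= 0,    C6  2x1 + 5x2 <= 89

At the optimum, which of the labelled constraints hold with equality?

Extreme points and P = 4x1 + 11x2:
  (97/4, 0) → P = 97
  (307/16, 81/8) → P = 1505/8
  (77/4, 0) → P = 77
  (65/6, 202/15) → P = 2872/15

The maximum is at (65/6, 202/15). Substituting into each constraint, equality holds for C4 and C6; the remaining constraints have slack.

C4 and C6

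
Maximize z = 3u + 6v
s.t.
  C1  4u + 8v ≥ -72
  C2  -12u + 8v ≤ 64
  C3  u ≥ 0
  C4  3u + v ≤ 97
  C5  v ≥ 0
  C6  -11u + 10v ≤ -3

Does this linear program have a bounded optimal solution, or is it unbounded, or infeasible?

bounded optimum

Extreme points and z = 3u + 6v:
  (97/3, 0) → z = 97
  (973/41, 1058/41) → z = 9267/41
  (3/11, 0) → z = 9/11
The feasible region has finitely many vertices and no improving ray; the maximum is 9267/41 at (973/41, 1058/41).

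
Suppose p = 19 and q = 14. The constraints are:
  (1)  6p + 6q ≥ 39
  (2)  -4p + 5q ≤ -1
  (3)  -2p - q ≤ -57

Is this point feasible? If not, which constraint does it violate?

Constraint (3): -2p - q = -52, which is not ≤ -57. All other constraints are satisfied.

not feasible — violates (3)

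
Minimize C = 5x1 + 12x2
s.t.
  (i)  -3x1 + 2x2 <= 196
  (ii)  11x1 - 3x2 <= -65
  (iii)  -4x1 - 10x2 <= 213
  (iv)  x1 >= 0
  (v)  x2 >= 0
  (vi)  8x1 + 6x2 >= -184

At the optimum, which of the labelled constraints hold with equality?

Corner points and C = 5x1 + 12x2:
  (458/13, 1961/13) → C = 25822/13
  (0, 98) → C = 1176
  (0, 65/3) → C = 260

The minimum is at (0, 65/3). Substituting into each constraint, equality holds for (ii) and (iv); the remaining constraints have slack.

(ii) and (iv)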